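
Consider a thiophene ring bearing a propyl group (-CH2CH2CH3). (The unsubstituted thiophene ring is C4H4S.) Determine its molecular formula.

C7H10S

Atom tally by fragment:
  thiophene ring core → C:4 H:4 S:1
  (− 1 ring H displaced by substituents)
  + CH2CH2CH3 → C:3 H:7
Element totals:
  C: 7
  H: 10
  S: 1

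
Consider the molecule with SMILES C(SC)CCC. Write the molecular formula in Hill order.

C5H12S

Atom tally by fragment:
  CH3SCH2 → C:2 H:5 S:1
  CH2 → C:1 H:2
  CH2 → C:1 H:2
  CH3 → C:1 H:3
Element totals:
  C: 5
  H: 12
  S: 1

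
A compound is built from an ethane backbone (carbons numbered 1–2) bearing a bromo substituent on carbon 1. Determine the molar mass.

108.97 g/mol

Atom tally by fragment:
  BrCH2 → C:1 H:2 Br:1
  CH3 → C:1 H:3
Element totals:
  C: 2
  H: 5
  Br: 1
Molecular formula: C2H5Br.
  M = 2(12.011) + 5(1.008) + 79.904
    = 24.022 + 5.040 + 79.904 = 108.966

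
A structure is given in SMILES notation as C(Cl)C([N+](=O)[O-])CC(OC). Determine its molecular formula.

C5H10ClNO3

Atom tally by fragment:
  ClCH2 → C:1 H:2 Cl:1
  CH(NO2) → C:1 H:1 N:1 O:2
  CH2 → C:1 H:2
  CH2OCH3 → C:2 H:5 O:1
Element totals:
  C: 5
  H: 10
  Cl: 1
  N: 1
  O: 3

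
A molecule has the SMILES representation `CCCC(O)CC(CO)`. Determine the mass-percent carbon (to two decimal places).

63.60%

Atom tally by fragment:
  CH3 → C:1 H:3
  CH2 → C:1 H:2
  CH2 → C:1 H:2
  CH(OH) → C:1 H:2 O:1
  CH2 → C:1 H:2
  CH2CH2OH → C:2 H:5 O:1
Element totals:
  C: 7
  H: 16
  O: 2
Molecular formula: C7H16O2.
Molar mass = 132.203 g/mol.
Mass from C: 7 × 12.011 = 84.077 g/mol.
%C = 84.077 / 132.203 × 100 = 63.60%.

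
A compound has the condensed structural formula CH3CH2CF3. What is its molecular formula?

Element totals:
  C: 3
  H: 5
  F: 3

C3H5F3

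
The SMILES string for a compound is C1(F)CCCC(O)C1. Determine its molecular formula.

Atom tally by fragment:
  cyclohexane ring core → C:6 H:12
  (− 2 ring H displaced by substituents)
  + F → F:1
  + OH → O:1 H:1
Element totals:
  C: 6
  H: 11
  F: 1
  O: 1

C6H11FO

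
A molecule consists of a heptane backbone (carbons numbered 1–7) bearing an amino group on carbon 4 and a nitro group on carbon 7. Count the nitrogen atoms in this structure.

Atom tally by fragment:
  CH3 → C:1 H:3
  CH2 → C:1 H:2
  CH2 → C:1 H:2
  CH(NH2) → C:1 H:3 N:1
  CH2 → C:1 H:2
  CH2 → C:1 H:2
  CH2NO2 → C:1 H:2 N:1 O:2
Element totals:
  C: 7
  H: 16
  N: 2
  O: 2

2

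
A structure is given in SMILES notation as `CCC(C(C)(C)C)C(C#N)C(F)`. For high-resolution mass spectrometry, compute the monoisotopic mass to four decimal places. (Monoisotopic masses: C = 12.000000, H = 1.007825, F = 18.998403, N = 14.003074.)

Atom tally by fragment:
  CH3 → C:1 H:3
  CH2 → C:1 H:2
  CH(C(CH3)3) → C:5 H:10
  CH(CN) → C:2 H:1 N:1
  CH2F → C:1 H:2 F:1
Element totals:
  C: 10
  H: 18
  F: 1
  N: 1
Molecular formula: C10H18FN.
  M = 10(12.0) + 18(1.007825) + 18.998403 + 14.003074
    = 120.000000 + 18.140850 + 18.998403 + 14.003074 = 171.142327

171.1423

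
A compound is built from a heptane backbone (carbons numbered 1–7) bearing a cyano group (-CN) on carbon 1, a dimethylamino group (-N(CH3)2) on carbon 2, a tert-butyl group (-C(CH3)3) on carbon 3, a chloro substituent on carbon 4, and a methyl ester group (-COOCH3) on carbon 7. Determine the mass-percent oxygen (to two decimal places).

10.10%

Atom tally by fragment:
  NCCH2 → C:2 H:2 N:1
  CH(N(CH3)2) → C:3 H:7 N:1
  CH(C(CH3)3) → C:5 H:10
  CH(Cl) → C:1 H:1 Cl:1
  CH2 → C:1 H:2
  CH2 → C:1 H:2
  CH2COOCH3 → C:3 H:5 O:2
Element totals:
  C: 16
  H: 29
  Cl: 1
  N: 2
  O: 2
Molecular formula: C16H29ClN2O2.
Molar mass = 316.870 g/mol.
Mass from O: 2 × 15.999 = 31.998 g/mol.
%O = 31.998 / 316.870 × 100 = 10.10%.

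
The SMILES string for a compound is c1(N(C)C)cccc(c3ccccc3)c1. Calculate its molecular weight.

Atom tally by fragment:
  benzene ring core → C:6 H:6
  (− 2 ring H displaced by substituents)
  + N(CH3)2 → N:1 C:2 H:6
  + C6H5 → C:6 H:5
Element totals:
  C: 14
  H: 15
  N: 1
Molecular formula: C14H15N.
  M = 14(12.011) + 15(1.008) + 14.007
    = 168.154 + 15.120 + 14.007 = 197.281

197.28 g/mol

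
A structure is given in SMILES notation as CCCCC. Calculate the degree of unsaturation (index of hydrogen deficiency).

Atom tally by fragment:
  CH3 → C:1 H:3
  CH2 → C:1 H:2
  CH2 → C:1 H:2
  CH2 → C:1 H:2
  CH3 → C:1 H:3
Element totals:
  C: 5
  H: 12
Molecular formula: C5H12.
DoU = (2C + 2 + N − H − X) / 2 = (2·5 + 2 + 0 − 12 − 0) / 2 = 0.

0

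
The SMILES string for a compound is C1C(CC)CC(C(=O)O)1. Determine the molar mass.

128.17 g/mol

Atom tally by fragment:
  cyclobutane ring core → C:4 H:8
  (− 2 ring H displaced by substituents)
  + C2H5 → C:2 H:5
  + COOH → C:1 H:1 O:2
Element totals:
  C: 7
  H: 12
  O: 2
Molecular formula: C7H12O2.
  M = 7(12.011) + 12(1.008) + 2(15.999)
    = 84.077 + 12.096 + 31.998 = 128.171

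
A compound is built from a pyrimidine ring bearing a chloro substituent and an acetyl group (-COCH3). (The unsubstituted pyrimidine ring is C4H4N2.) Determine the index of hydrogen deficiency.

5

Atom tally by fragment:
  pyrimidine ring core → C:4 H:4 N:2
  (− 2 ring H displaced by substituents)
  + Cl → Cl:1
  + COCH3 → C:2 H:3 O:1
Element totals:
  C: 6
  H: 5
  Cl: 1
  N: 2
  O: 1
Molecular formula: C6H5ClN2O.
DoU = (2C + 2 + N − H − X) / 2 = (2·6 + 2 + 2 − 5 − 1) / 2 = 5.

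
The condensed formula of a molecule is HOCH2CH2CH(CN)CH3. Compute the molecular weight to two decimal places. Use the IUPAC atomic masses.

Element totals:
  C: 5
  H: 9
  N: 1
  O: 1
Molecular formula: C5H9NO.
  M = 5(12.011) + 9(1.008) + 14.007 + 15.999
    = 60.055 + 9.072 + 14.007 + 15.999 = 99.133

99.13 g/mol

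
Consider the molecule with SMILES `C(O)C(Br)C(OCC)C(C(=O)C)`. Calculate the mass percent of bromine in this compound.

33.42%

Atom tally by fragment:
  HOCH2 → C:1 H:3 O:1
  CH(Br) → C:1 H:1 Br:1
  CH(OC2H5) → C:3 H:6 O:1
  CH2COCH3 → C:3 H:5 O:1
Element totals:
  C: 8
  H: 15
  Br: 1
  O: 3
Molecular formula: C8H15BrO3.
Molar mass = 239.109 g/mol.
Mass from Br: 1 × 79.904 = 79.904 g/mol.
%Br = 79.904 / 239.109 × 100 = 33.42%.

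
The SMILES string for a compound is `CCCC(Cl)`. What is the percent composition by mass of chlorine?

Atom tally by fragment:
  CH3 → C:1 H:3
  CH2 → C:1 H:2
  CH2 → C:1 H:2
  CH2Cl → C:1 H:2 Cl:1
Element totals:
  C: 4
  H: 9
  Cl: 1
Molecular formula: C4H9Cl.
Molar mass = 92.566 g/mol.
Mass from Cl: 1 × 35.45 = 35.450 g/mol.
%Cl = 35.450 / 92.566 × 100 = 38.30%.

38.30%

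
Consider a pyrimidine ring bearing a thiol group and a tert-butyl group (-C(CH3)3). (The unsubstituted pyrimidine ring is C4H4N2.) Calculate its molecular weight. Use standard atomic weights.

Atom tally by fragment:
  pyrimidine ring core → C:4 H:4 N:2
  (− 2 ring H displaced by substituents)
  + SH → S:1 H:1
  + C(CH3)3 → C:4 H:9
Element totals:
  C: 8
  H: 12
  N: 2
  S: 1
Molecular formula: C8H12N2S.
  M = 8(12.011) + 12(1.008) + 2(14.007) + 32.06
    = 96.088 + 12.096 + 28.014 + 32.060 = 168.258

168.26 g/mol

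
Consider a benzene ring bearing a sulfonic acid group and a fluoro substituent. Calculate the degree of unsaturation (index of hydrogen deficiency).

Atom tally by fragment:
  benzene ring core → C:6 H:6
  (− 2 ring H displaced by substituents)
  + SO3H → S:1 O:3 H:1
  + F → F:1
Element totals:
  C: 6
  H: 5
  F: 1
  O: 3
  S: 1
Molecular formula: C6H5FO3S.
DoU = (2C + 2 + N − H − X) / 2 = (2·6 + 2 + 0 − 5 − 1) / 2 = 4.

4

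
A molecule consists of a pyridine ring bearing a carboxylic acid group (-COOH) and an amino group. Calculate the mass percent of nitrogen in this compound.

20.28%

Atom tally by fragment:
  pyridine ring core → C:5 H:5 N:1
  (− 2 ring H displaced by substituents)
  + COOH → C:1 H:1 O:2
  + NH2 → N:1 H:2
Element totals:
  C: 6
  H: 6
  N: 2
  O: 2
Molecular formula: C6H6N2O2.
Molar mass = 138.126 g/mol.
Mass from N: 2 × 14.007 = 28.014 g/mol.
%N = 28.014 / 138.126 × 100 = 20.28%.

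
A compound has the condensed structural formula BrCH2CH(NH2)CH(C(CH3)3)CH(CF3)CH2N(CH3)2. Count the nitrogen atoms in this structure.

2

Atom tally by fragment:
  BrCH2 → C:1 H:2 Br:1
  CH(NH2) → C:1 H:3 N:1
  CH(C(CH3)3) → C:5 H:10
  CH(CF3) → C:2 H:1 F:3
  CH2N(CH3)2 → C:3 H:8 N:1
Element totals:
  C: 12
  H: 24
  Br: 1
  F: 3
  N: 2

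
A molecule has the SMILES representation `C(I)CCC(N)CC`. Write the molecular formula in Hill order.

C6H14IN

Atom tally by fragment:
  ICH2 → C:1 H:2 I:1
  CH2 → C:1 H:2
  CH2 → C:1 H:2
  CH(NH2) → C:1 H:3 N:1
  CH2 → C:1 H:2
  CH3 → C:1 H:3
Element totals:
  C: 6
  H: 14
  I: 1
  N: 1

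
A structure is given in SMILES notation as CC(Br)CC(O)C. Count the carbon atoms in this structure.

Atom tally by fragment:
  CH3 → C:1 H:3
  CH(Br) → C:1 H:1 Br:1
  CH2 → C:1 H:2
  CH(OH) → C:1 H:2 O:1
  CH3 → C:1 H:3
Element totals:
  C: 5
  H: 11
  Br: 1
  O: 1

5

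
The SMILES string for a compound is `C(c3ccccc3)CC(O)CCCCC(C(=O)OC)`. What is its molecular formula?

Atom tally by fragment:
  C6H5CH2 → C:7 H:7
  CH2 → C:1 H:2
  CH(OH) → C:1 H:2 O:1
  CH2 → C:1 H:2
  CH2 → C:1 H:2
  CH2 → C:1 H:2
  CH2 → C:1 H:2
  CH2COOCH3 → C:3 H:5 O:2
Element totals:
  C: 16
  H: 24
  O: 3

C16H24O3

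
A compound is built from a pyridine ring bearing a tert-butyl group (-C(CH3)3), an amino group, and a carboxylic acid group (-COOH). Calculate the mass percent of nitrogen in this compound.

14.42%

Atom tally by fragment:
  pyridine ring core → C:5 H:5 N:1
  (− 3 ring H displaced by substituents)
  + C(CH3)3 → C:4 H:9
  + NH2 → N:1 H:2
  + COOH → C:1 H:1 O:2
Element totals:
  C: 10
  H: 14
  N: 2
  O: 2
Molecular formula: C10H14N2O2.
Molar mass = 194.234 g/mol.
Mass from N: 2 × 14.007 = 28.014 g/mol.
%N = 28.014 / 194.234 × 100 = 14.42%.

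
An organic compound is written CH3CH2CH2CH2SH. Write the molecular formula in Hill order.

Element totals:
  C: 4
  H: 10
  S: 1

C4H10S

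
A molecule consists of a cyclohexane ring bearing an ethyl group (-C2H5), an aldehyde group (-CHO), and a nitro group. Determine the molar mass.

Atom tally by fragment:
  cyclohexane ring core → C:6 H:12
  (− 3 ring H displaced by substituents)
  + C2H5 → C:2 H:5
  + CHO → C:1 H:1 O:1
  + NO2 → N:1 O:2
Element totals:
  C: 9
  H: 15
  N: 1
  O: 3
Molecular formula: C9H15NO3.
  M = 9(12.011) + 15(1.008) + 14.007 + 3(15.999)
    = 108.099 + 15.120 + 14.007 + 47.997 = 185.223

185.22 g/mol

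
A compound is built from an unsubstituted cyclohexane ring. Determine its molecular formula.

C6H12

Atom tally by fragment:
  cyclohexane ring core → C:6 H:12
Element totals:
  C: 6
  H: 12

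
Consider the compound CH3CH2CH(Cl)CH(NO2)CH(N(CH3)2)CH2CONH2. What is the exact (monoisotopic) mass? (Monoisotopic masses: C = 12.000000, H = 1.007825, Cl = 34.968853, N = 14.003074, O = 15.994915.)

Atom tally by fragment:
  CH3 → C:1 H:3
  CH2 → C:1 H:2
  CH(Cl) → C:1 H:1 Cl:1
  CH(NO2) → C:1 H:1 N:1 O:2
  CH(N(CH3)2) → C:3 H:7 N:1
  CH2CONH2 → C:2 H:4 O:1 N:1
Element totals:
  C: 9
  H: 18
  Cl: 1
  N: 3
  O: 3
Molecular formula: C9H18ClN3O3.
  M = 9(12.0) + 18(1.007825) + 34.968853 + 3(14.003074) + 3(15.994915)
    = 108.000000 + 18.140850 + 34.968853 + 42.009222 + 47.984745 = 251.103670

251.1037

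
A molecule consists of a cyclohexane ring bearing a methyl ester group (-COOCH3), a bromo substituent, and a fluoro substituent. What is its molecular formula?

Atom tally by fragment:
  cyclohexane ring core → C:6 H:12
  (− 3 ring H displaced by substituents)
  + COOCH3 → C:2 H:3 O:2
  + Br → Br:1
  + F → F:1
Element totals:
  C: 8
  H: 12
  Br: 1
  F: 1
  O: 2

C8H12BrFO2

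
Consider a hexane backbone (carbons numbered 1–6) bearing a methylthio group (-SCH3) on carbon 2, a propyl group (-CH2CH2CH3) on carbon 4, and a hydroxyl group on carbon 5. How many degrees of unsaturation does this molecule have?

Atom tally by fragment:
  CH3 → C:1 H:3
  CH(SCH3) → C:2 H:4 S:1
  CH2 → C:1 H:2
  CH(CH2CH2CH3) → C:4 H:8
  CH(OH) → C:1 H:2 O:1
  CH3 → C:1 H:3
Element totals:
  C: 10
  H: 22
  O: 1
  S: 1
Molecular formula: C10H22OS.
DoU = (2C + 2 + N − H − X) / 2 = (2·10 + 2 + 0 − 22 − 0) / 2 = 0.

0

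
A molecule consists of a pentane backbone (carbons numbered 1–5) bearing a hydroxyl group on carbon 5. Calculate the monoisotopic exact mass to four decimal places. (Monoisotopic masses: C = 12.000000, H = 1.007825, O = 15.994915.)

88.0888

Atom tally by fragment:
  CH3 → C:1 H:3
  CH2 → C:1 H:2
  CH2 → C:1 H:2
  CH2 → C:1 H:2
  CH2OH → C:1 H:3 O:1
Element totals:
  C: 5
  H: 12
  O: 1
Molecular formula: C5H12O.
  M = 5(12.0) + 12(1.007825) + 15.994915
    = 60.000000 + 12.093900 + 15.994915 = 88.088815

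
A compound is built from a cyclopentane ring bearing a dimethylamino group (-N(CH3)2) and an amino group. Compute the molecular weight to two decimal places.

Atom tally by fragment:
  cyclopentane ring core → C:5 H:10
  (− 2 ring H displaced by substituents)
  + N(CH3)2 → N:1 C:2 H:6
  + NH2 → N:1 H:2
Element totals:
  C: 7
  H: 16
  N: 2
Molecular formula: C7H16N2.
  M = 7(12.011) + 16(1.008) + 2(14.007)
    = 84.077 + 16.128 + 28.014 = 128.219

128.22 g/mol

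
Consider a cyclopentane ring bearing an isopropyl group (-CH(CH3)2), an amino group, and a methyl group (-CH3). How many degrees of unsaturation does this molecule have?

1

Atom tally by fragment:
  cyclopentane ring core → C:5 H:10
  (− 3 ring H displaced by substituents)
  + CH(CH3)2 → C:3 H:7
  + NH2 → N:1 H:2
  + CH3 → C:1 H:3
Element totals:
  C: 9
  H: 19
  N: 1
Molecular formula: C9H19N.
DoU = (2C + 2 + N − H − X) / 2 = (2·9 + 2 + 1 − 19 − 0) / 2 = 1.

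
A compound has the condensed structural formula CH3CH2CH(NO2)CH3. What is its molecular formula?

Atom tally by fragment:
  CH3 → C:1 H:3
  CH2 → C:1 H:2
  CH(NO2) → C:1 H:1 N:1 O:2
  CH3 → C:1 H:3
Element totals:
  C: 4
  H: 9
  N: 1
  O: 2

C4H9NO2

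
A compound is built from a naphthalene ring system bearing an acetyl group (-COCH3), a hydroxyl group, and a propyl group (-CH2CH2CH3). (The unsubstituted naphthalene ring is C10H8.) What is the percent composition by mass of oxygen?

Atom tally by fragment:
  naphthalene ring system core → C:10 H:8
  (− 3 ring H displaced by substituents)
  + COCH3 → C:2 H:3 O:1
  + OH → O:1 H:1
  + CH2CH2CH3 → C:3 H:7
Element totals:
  C: 15
  H: 16
  O: 2
Molecular formula: C15H16O2.
Molar mass = 228.291 g/mol.
Mass from O: 2 × 15.999 = 31.998 g/mol.
%O = 31.998 / 228.291 × 100 = 14.02%.

14.02%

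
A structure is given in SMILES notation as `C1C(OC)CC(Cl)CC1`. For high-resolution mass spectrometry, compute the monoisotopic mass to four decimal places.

Atom tally by fragment:
  cyclohexane ring core → C:6 H:12
  (− 2 ring H displaced by substituents)
  + OCH3 → C:1 H:3 O:1
  + Cl → Cl:1
Element totals:
  C: 7
  H: 13
  Cl: 1
  O: 1
Molecular formula: C7H13ClO.
  M = 7(12.0) + 13(1.007825) + 34.968853 + 15.994915
    = 84.000000 + 13.101725 + 34.968853 + 15.994915 = 148.065493

148.0655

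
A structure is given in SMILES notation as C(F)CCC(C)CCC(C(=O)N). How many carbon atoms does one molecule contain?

Atom tally by fragment:
  FCH2 → C:1 H:2 F:1
  CH2 → C:1 H:2
  CH2 → C:1 H:2
  CH(CH3) → C:2 H:4
  CH2 → C:1 H:2
  CH2 → C:1 H:2
  CH2CONH2 → C:2 H:4 O:1 N:1
Element totals:
  C: 9
  H: 18
  F: 1
  N: 1
  O: 1

9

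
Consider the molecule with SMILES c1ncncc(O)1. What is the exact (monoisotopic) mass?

96.0324

Atom tally by fragment:
  pyrimidine ring core → C:4 H:4 N:2
  (− 1 ring H displaced by substituents)
  + OH → O:1 H:1
Element totals:
  C: 4
  H: 4
  N: 2
  O: 1
Molecular formula: C4H4N2O.
  M = 4(12.0) + 4(1.007825) + 2(14.003074) + 15.994915
    = 48.000000 + 4.031300 + 28.006148 + 15.994915 = 96.032363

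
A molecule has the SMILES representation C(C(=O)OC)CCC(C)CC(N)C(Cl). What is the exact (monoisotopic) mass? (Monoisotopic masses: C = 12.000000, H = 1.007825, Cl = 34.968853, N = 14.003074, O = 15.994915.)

Atom tally by fragment:
  CH3OOCCH2 → C:3 H:5 O:2
  CH2 → C:1 H:2
  CH2 → C:1 H:2
  CH(CH3) → C:2 H:4
  CH2 → C:1 H:2
  CH(NH2) → C:1 H:3 N:1
  CH2Cl → C:1 H:2 Cl:1
Element totals:
  C: 10
  H: 20
  Cl: 1
  N: 1
  O: 2
Molecular formula: C10H20ClNO2.
  M = 10(12.0) + 20(1.007825) + 34.968853 + 14.003074 + 2(15.994915)
    = 120.000000 + 20.156500 + 34.968853 + 14.003074 + 31.989830 = 221.118257

221.1183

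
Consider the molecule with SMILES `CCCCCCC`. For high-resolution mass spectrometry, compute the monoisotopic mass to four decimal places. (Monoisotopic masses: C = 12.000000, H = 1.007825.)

Atom tally by fragment:
  CH3 → C:1 H:3
  CH2 → C:1 H:2
  CH2 → C:1 H:2
  CH2 → C:1 H:2
  CH2 → C:1 H:2
  CH2 → C:1 H:2
  CH3 → C:1 H:3
Element totals:
  C: 7
  H: 16
Molecular formula: C7H16.
  M = 7(12.0) + 16(1.007825)
    = 84.000000 + 16.125200 = 100.125200

100.1252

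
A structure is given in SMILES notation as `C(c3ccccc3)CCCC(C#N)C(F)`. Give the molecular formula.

Atom tally by fragment:
  C6H5CH2 → C:7 H:7
  CH2 → C:1 H:2
  CH2 → C:1 H:2
  CH2 → C:1 H:2
  CH(CN) → C:2 H:1 N:1
  CH2F → C:1 H:2 F:1
Element totals:
  C: 13
  H: 16
  F: 1
  N: 1

C13H16FN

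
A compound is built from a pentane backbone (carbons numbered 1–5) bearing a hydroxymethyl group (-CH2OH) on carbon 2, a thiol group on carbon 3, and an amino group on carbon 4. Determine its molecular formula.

C6H15NOS

Atom tally by fragment:
  CH3 → C:1 H:3
  CH(CH2OH) → C:2 H:4 O:1
  CH(SH) → C:1 H:2 S:1
  CH(NH2) → C:1 H:3 N:1
  CH3 → C:1 H:3
Element totals:
  C: 6
  H: 15
  N: 1
  O: 1
  S: 1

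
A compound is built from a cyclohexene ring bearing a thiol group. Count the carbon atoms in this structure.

6

Atom tally by fragment:
  cyclohexene ring core → C:6 H:10
  (− 1 ring H displaced by substituents)
  + SH → S:1 H:1
Element totals:
  C: 6
  H: 10
  S: 1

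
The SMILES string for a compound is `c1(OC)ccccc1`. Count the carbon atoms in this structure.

Atom tally by fragment:
  benzene ring core → C:6 H:6
  (− 1 ring H displaced by substituents)
  + OCH3 → C:1 H:3 O:1
Element totals:
  C: 7
  H: 8
  O: 1

7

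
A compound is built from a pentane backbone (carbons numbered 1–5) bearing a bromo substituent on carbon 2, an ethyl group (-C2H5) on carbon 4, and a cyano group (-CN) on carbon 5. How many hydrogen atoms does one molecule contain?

14

Atom tally by fragment:
  CH3 → C:1 H:3
  CH(Br) → C:1 H:1 Br:1
  CH2 → C:1 H:2
  CH(C2H5) → C:3 H:6
  CH2CN → C:2 H:2 N:1
Element totals:
  C: 8
  H: 14
  Br: 1
  N: 1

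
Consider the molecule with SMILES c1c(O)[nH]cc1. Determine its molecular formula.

Atom tally by fragment:
  pyrrole ring core → C:4 H:5 N:1
  (− 1 ring H displaced by substituents)
  + OH → O:1 H:1
Element totals:
  C: 4
  H: 5
  N: 1
  O: 1

C4H5NO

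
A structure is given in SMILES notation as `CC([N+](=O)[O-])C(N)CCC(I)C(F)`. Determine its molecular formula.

Atom tally by fragment:
  CH3 → C:1 H:3
  CH(NO2) → C:1 H:1 N:1 O:2
  CH(NH2) → C:1 H:3 N:1
  CH2 → C:1 H:2
  CH2 → C:1 H:2
  CH(I) → C:1 H:1 I:1
  CH2F → C:1 H:2 F:1
Element totals:
  C: 7
  H: 14
  F: 1
  I: 1
  N: 2
  O: 2

C7H14FIN2O2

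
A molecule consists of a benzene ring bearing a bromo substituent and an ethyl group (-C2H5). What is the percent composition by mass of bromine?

Atom tally by fragment:
  benzene ring core → C:6 H:6
  (− 2 ring H displaced by substituents)
  + Br → Br:1
  + C2H5 → C:2 H:5
Element totals:
  C: 8
  H: 9
  Br: 1
Molecular formula: C8H9Br.
Molar mass = 185.064 g/mol.
Mass from Br: 1 × 79.904 = 79.904 g/mol.
%Br = 79.904 / 185.064 × 100 = 43.18%.

43.18%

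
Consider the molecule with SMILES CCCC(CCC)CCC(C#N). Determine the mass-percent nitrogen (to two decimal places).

8.37%

Atom tally by fragment:
  CH3 → C:1 H:3
  CH2 → C:1 H:2
  CH2 → C:1 H:2
  CH(CH2CH2CH3) → C:4 H:8
  CH2 → C:1 H:2
  CH2 → C:1 H:2
  CH2CN → C:2 H:2 N:1
Element totals:
  C: 11
  H: 21
  N: 1
Molecular formula: C11H21N.
Molar mass = 167.296 g/mol.
Mass from N: 1 × 14.007 = 14.007 g/mol.
%N = 14.007 / 167.296 × 100 = 8.37%.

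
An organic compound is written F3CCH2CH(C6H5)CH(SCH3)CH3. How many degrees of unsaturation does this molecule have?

Element totals:
  C: 12
  H: 15
  F: 3
  S: 1
Molecular formula: C12H15F3S.
DoU = (2C + 2 + N − H − X) / 2 = (2·12 + 2 + 0 − 15 − 3) / 2 = 4.

4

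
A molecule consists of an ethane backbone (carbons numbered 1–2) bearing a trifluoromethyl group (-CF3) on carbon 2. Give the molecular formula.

Atom tally by fragment:
  CH3 → C:1 H:3
  CH2CF3 → C:2 H:2 F:3
Element totals:
  C: 3
  H: 5
  F: 3

C3H5F3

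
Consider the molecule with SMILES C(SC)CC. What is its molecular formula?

C4H10S

Atom tally by fragment:
  CH3SCH2 → C:2 H:5 S:1
  CH2 → C:1 H:2
  CH3 → C:1 H:3
Element totals:
  C: 4
  H: 10
  S: 1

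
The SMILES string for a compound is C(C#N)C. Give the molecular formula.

C3H5N

Atom tally by fragment:
  NCCH2 → C:2 H:2 N:1
  CH3 → C:1 H:3
Element totals:
  C: 3
  H: 5
  N: 1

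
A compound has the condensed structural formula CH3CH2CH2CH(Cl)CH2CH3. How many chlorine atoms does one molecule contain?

1

Element totals:
  C: 6
  H: 13
  Cl: 1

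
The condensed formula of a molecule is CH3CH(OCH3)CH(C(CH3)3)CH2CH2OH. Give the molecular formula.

Atom tally by fragment:
  CH3 → C:1 H:3
  CH(OCH3) → C:2 H:4 O:1
  CH(C(CH3)3) → C:5 H:10
  CH2CH2OH → C:2 H:5 O:1
Element totals:
  C: 10
  H: 22
  O: 2

C10H22O2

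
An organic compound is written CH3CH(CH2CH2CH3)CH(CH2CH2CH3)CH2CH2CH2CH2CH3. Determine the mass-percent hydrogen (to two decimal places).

Atom tally by fragment:
  CH3 → C:1 H:3
  CH(CH2CH2CH3) → C:4 H:8
  CH(CH2CH2CH3) → C:4 H:8
  CH2 → C:1 H:2
  CH2 → C:1 H:2
  CH2 → C:1 H:2
  CH2 → C:1 H:2
  CH3 → C:1 H:3
Element totals:
  C: 14
  H: 30
Molecular formula: C14H30.
Molar mass = 198.394 g/mol.
Mass from H: 30 × 1.008 = 30.240 g/mol.
%H = 30.240 / 198.394 × 100 = 15.24%.

15.24%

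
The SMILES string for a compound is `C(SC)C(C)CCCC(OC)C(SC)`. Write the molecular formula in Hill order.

C11H24OS2

Atom tally by fragment:
  CH3SCH2 → C:2 H:5 S:1
  CH(CH3) → C:2 H:4
  CH2 → C:1 H:2
  CH2 → C:1 H:2
  CH2 → C:1 H:2
  CH(OCH3) → C:2 H:4 O:1
  CH2SCH3 → C:2 H:5 S:1
Element totals:
  C: 11
  H: 24
  O: 1
  S: 2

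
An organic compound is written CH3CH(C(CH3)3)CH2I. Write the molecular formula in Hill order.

C7H15I

Element totals:
  C: 7
  H: 15
  I: 1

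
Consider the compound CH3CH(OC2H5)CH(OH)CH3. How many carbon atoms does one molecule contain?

6

Atom tally by fragment:
  CH3 → C:1 H:3
  CH(OC2H5) → C:3 H:6 O:1
  CH(OH) → C:1 H:2 O:1
  CH3 → C:1 H:3
Element totals:
  C: 6
  H: 14
  O: 2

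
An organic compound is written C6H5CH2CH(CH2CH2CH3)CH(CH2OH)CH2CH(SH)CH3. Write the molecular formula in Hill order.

Atom tally by fragment:
  C6H5CH2 → C:7 H:7
  CH(CH2CH2CH3) → C:4 H:8
  CH(CH2OH) → C:2 H:4 O:1
  CH2 → C:1 H:2
  CH(SH) → C:1 H:2 S:1
  CH3 → C:1 H:3
Element totals:
  C: 16
  H: 26
  O: 1
  S: 1

C16H26OS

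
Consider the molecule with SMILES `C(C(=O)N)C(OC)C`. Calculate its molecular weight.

117.15 g/mol

Atom tally by fragment:
  H2NOCCH2 → C:2 H:4 O:1 N:1
  CH(OCH3) → C:2 H:4 O:1
  CH3 → C:1 H:3
Element totals:
  C: 5
  H: 11
  N: 1
  O: 2
Molecular formula: C5H11NO2.
  M = 5(12.011) + 11(1.008) + 14.007 + 2(15.999)
    = 60.055 + 11.088 + 14.007 + 31.998 = 117.148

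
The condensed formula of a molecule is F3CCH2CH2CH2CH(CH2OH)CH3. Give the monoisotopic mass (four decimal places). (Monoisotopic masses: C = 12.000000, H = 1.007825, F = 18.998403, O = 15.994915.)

170.0918

Element totals:
  C: 7
  H: 13
  F: 3
  O: 1
Molecular formula: C7H13F3O.
  M = 7(12.0) + 13(1.007825) + 3(18.998403) + 15.994915
    = 84.000000 + 13.101725 + 56.995209 + 15.994915 = 170.091849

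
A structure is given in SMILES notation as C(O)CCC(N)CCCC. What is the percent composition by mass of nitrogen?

Atom tally by fragment:
  HOCH2 → C:1 H:3 O:1
  CH2 → C:1 H:2
  CH2 → C:1 H:2
  CH(NH2) → C:1 H:3 N:1
  CH2 → C:1 H:2
  CH2 → C:1 H:2
  CH2 → C:1 H:2
  CH3 → C:1 H:3
Element totals:
  C: 8
  H: 19
  N: 1
  O: 1
Molecular formula: C8H19NO.
Molar mass = 145.246 g/mol.
Mass from N: 1 × 14.007 = 14.007 g/mol.
%N = 14.007 / 145.246 × 100 = 9.64%.

9.64%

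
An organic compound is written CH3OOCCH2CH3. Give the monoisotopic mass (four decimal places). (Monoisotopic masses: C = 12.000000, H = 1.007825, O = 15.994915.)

88.0524

Atom tally by fragment:
  CH3OOCCH2 → C:3 H:5 O:2
  CH3 → C:1 H:3
Element totals:
  C: 4
  H: 8
  O: 2
Molecular formula: C4H8O2.
  M = 4(12.0) + 8(1.007825) + 2(15.994915)
    = 48.000000 + 8.062600 + 31.989830 = 88.052430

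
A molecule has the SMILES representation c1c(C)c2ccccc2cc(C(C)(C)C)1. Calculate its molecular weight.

198.31 g/mol

Atom tally by fragment:
  naphthalene ring system core → C:10 H:8
  (− 2 ring H displaced by substituents)
  + CH3 → C:1 H:3
  + C(CH3)3 → C:4 H:9
Element totals:
  C: 15
  H: 18
Molecular formula: C15H18.
  M = 15(12.011) + 18(1.008)
    = 180.165 + 18.144 = 198.309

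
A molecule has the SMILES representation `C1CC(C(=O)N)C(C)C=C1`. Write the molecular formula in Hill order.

Atom tally by fragment:
  cyclohexene ring core → C:6 H:10
  (− 2 ring H displaced by substituents)
  + CONH2 → C:1 H:2 O:1 N:1
  + CH3 → C:1 H:3
Element totals:
  C: 8
  H: 13
  N: 1
  O: 1

C8H13NO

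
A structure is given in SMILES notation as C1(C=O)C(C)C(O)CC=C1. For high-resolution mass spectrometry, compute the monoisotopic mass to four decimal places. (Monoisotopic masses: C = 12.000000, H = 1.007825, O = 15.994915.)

140.0837

Atom tally by fragment:
  cyclohexene ring core → C:6 H:10
  (− 3 ring H displaced by substituents)
  + CHO → C:1 H:1 O:1
  + CH3 → C:1 H:3
  + OH → O:1 H:1
Element totals:
  C: 8
  H: 12
  O: 2
Molecular formula: C8H12O2.
  M = 8(12.0) + 12(1.007825) + 2(15.994915)
    = 96.000000 + 12.093900 + 31.989830 = 140.083730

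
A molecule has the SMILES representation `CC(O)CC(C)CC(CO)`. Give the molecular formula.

Atom tally by fragment:
  CH3 → C:1 H:3
  CH(OH) → C:1 H:2 O:1
  CH2 → C:1 H:2
  CH(CH3) → C:2 H:4
  CH2 → C:1 H:2
  CH2CH2OH → C:2 H:5 O:1
Element totals:
  C: 8
  H: 18
  O: 2

C8H18O2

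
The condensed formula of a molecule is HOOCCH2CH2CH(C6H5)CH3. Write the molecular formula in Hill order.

C11H14O2

Atom tally by fragment:
  HOOCCH2 → C:2 H:3 O:2
  CH2 → C:1 H:2
  CH(C6H5) → C:7 H:6
  CH3 → C:1 H:3
Element totals:
  C: 11
  H: 14
  O: 2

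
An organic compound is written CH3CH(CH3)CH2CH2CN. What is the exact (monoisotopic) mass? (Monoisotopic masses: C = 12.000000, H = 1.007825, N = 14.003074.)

97.0891

Element totals:
  C: 6
  H: 11
  N: 1
Molecular formula: C6H11N.
  M = 6(12.0) + 11(1.007825) + 14.003074
    = 72.000000 + 11.086075 + 14.003074 = 97.089149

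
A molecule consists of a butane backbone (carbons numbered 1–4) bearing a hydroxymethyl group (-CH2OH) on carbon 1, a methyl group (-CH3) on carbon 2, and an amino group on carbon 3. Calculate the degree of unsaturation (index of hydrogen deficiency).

Atom tally by fragment:
  HOCH2CH2 → C:2 H:5 O:1
  CH(CH3) → C:2 H:4
  CH(NH2) → C:1 H:3 N:1
  CH3 → C:1 H:3
Element totals:
  C: 6
  H: 15
  N: 1
  O: 1
Molecular formula: C6H15NO.
DoU = (2C + 2 + N − H − X) / 2 = (2·6 + 2 + 1 − 15 − 0) / 2 = 0.

0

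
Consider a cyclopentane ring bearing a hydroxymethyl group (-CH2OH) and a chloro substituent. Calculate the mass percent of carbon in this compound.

Atom tally by fragment:
  cyclopentane ring core → C:5 H:10
  (− 2 ring H displaced by substituents)
  + CH2OH → C:1 H:3 O:1
  + Cl → Cl:1
Element totals:
  C: 6
  H: 11
  Cl: 1
  O: 1
Molecular formula: C6H11ClO.
Molar mass = 134.603 g/mol.
Mass from C: 6 × 12.011 = 72.066 g/mol.
%C = 72.066 / 134.603 × 100 = 53.54%.

53.54%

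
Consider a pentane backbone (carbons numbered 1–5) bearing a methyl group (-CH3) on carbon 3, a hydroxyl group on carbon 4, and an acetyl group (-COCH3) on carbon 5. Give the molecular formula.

C8H16O2

Atom tally by fragment:
  CH3 → C:1 H:3
  CH2 → C:1 H:2
  CH(CH3) → C:2 H:4
  CH(OH) → C:1 H:2 O:1
  CH2COCH3 → C:3 H:5 O:1
Element totals:
  C: 8
  H: 16
  O: 2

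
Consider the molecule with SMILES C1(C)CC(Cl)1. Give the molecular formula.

Atom tally by fragment:
  cyclopropane ring core → C:3 H:6
  (− 2 ring H displaced by substituents)
  + CH3 → C:1 H:3
  + Cl → Cl:1
Element totals:
  C: 4
  H: 7
  Cl: 1

C4H7Cl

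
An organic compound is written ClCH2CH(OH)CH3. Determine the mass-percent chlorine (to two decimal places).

37.50%

Atom tally by fragment:
  ClCH2 → C:1 H:2 Cl:1
  CH(OH) → C:1 H:2 O:1
  CH3 → C:1 H:3
Element totals:
  C: 3
  H: 7
  Cl: 1
  O: 1
Molecular formula: C3H7ClO.
Molar mass = 94.538 g/mol.
Mass from Cl: 1 × 35.45 = 35.450 g/mol.
%Cl = 35.450 / 94.538 × 100 = 37.50%.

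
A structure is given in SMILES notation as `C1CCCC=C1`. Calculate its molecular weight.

82.15 g/mol

Atom tally by fragment:
  cyclohexene ring core → C:6 H:10
Element totals:
  C: 6
  H: 10
Molecular formula: C6H10.
  M = 6(12.011) + 10(1.008)
    = 72.066 + 10.080 = 82.146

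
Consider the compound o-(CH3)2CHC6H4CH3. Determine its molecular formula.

Element totals:
  C: 10
  H: 14

C10H14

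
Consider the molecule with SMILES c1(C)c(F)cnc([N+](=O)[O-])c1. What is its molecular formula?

C6H5FN2O2

Atom tally by fragment:
  pyridine ring core → C:5 H:5 N:1
  (− 3 ring H displaced by substituents)
  + CH3 → C:1 H:3
  + F → F:1
  + NO2 → N:1 O:2
Element totals:
  C: 6
  H: 5
  F: 1
  N: 2
  O: 2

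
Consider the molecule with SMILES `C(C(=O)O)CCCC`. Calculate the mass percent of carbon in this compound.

62.04%

Atom tally by fragment:
  HOOCCH2 → C:2 H:3 O:2
  CH2 → C:1 H:2
  CH2 → C:1 H:2
  CH2 → C:1 H:2
  CH3 → C:1 H:3
Element totals:
  C: 6
  H: 12
  O: 2
Molecular formula: C6H12O2.
Molar mass = 116.160 g/mol.
Mass from C: 6 × 12.011 = 72.066 g/mol.
%C = 72.066 / 116.160 × 100 = 62.04%.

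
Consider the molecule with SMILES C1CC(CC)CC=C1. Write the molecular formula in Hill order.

Atom tally by fragment:
  cyclohexene ring core → C:6 H:10
  (− 1 ring H displaced by substituents)
  + C2H5 → C:2 H:5
Element totals:
  C: 8
  H: 14

C8H14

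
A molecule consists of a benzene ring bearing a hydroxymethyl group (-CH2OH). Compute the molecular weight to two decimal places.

Atom tally by fragment:
  benzene ring core → C:6 H:6
  (− 1 ring H displaced by substituents)
  + CH2OH → C:1 H:3 O:1
Element totals:
  C: 7
  H: 8
  O: 1
Molecular formula: C7H8O.
  M = 7(12.011) + 8(1.008) + 15.999
    = 84.077 + 8.064 + 15.999 = 108.140

108.14 g/mol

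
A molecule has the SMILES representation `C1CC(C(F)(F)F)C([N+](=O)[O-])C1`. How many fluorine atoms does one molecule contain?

Atom tally by fragment:
  cyclopentane ring core → C:5 H:10
  (− 2 ring H displaced by substituents)
  + CF3 → C:1 F:3
  + NO2 → N:1 O:2
Element totals:
  C: 6
  H: 8
  F: 3
  N: 1
  O: 2

3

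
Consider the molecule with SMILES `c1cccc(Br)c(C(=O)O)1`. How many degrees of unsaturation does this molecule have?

Atom tally by fragment:
  benzene ring core → C:6 H:6
  (− 2 ring H displaced by substituents)
  + Br → Br:1
  + COOH → C:1 H:1 O:2
Element totals:
  C: 7
  H: 5
  Br: 1
  O: 2
Molecular formula: C7H5BrO2.
DoU = (2C + 2 + N − H − X) / 2 = (2·7 + 2 + 0 − 5 − 1) / 2 = 5.

5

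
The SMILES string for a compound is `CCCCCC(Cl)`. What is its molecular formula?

Atom tally by fragment:
  CH3 → C:1 H:3
  CH2 → C:1 H:2
  CH2 → C:1 H:2
  CH2 → C:1 H:2
  CH2 → C:1 H:2
  CH2Cl → C:1 H:2 Cl:1
Element totals:
  C: 6
  H: 13
  Cl: 1

C6H13Cl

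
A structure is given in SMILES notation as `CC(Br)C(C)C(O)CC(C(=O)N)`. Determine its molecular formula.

C8H16BrNO2

Atom tally by fragment:
  CH3 → C:1 H:3
  CH(Br) → C:1 H:1 Br:1
  CH(CH3) → C:2 H:4
  CH(OH) → C:1 H:2 O:1
  CH2 → C:1 H:2
  CH2CONH2 → C:2 H:4 O:1 N:1
Element totals:
  C: 8
  H: 16
  Br: 1
  N: 1
  O: 2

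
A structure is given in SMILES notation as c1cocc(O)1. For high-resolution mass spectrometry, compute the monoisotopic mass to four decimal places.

Atom tally by fragment:
  furan ring core → C:4 H:4 O:1
  (− 1 ring H displaced by substituents)
  + OH → O:1 H:1
Element totals:
  C: 4
  H: 4
  O: 2
Molecular formula: C4H4O2.
  M = 4(12.0) + 4(1.007825) + 2(15.994915)
    = 48.000000 + 4.031300 + 31.989830 = 84.021130

84.0211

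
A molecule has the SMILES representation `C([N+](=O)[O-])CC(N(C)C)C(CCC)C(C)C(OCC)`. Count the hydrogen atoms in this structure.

Atom tally by fragment:
  O2NCH2 → C:1 H:2 N:1 O:2
  CH2 → C:1 H:2
  CH(N(CH3)2) → C:3 H:7 N:1
  CH(CH2CH2CH3) → C:4 H:8
  CH(CH3) → C:2 H:4
  CH2OC2H5 → C:3 H:7 O:1
Element totals:
  C: 14
  H: 30
  N: 2
  O: 3

30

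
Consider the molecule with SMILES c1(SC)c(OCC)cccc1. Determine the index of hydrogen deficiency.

Atom tally by fragment:
  benzene ring core → C:6 H:6
  (− 2 ring H displaced by substituents)
  + SCH3 → C:1 H:3 S:1
  + OC2H5 → C:2 H:5 O:1
Element totals:
  C: 9
  H: 12
  O: 1
  S: 1
Molecular formula: C9H12OS.
DoU = (2C + 2 + N − H − X) / 2 = (2·9 + 2 + 0 − 12 − 0) / 2 = 4.

4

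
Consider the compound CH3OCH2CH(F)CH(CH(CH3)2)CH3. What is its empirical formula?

Element totals:
  C: 8
  H: 17
  F: 1
  O: 1
Molecular formula: C8H17FO.
gcd of subscripts (8, 1, 17, 1) = 1, so the empirical formula equals the molecular formula.

C8H17FO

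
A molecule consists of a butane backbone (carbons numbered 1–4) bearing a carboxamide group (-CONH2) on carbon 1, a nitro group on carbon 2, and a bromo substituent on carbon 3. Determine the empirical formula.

C5H9BrN2O3

Atom tally by fragment:
  H2NOCCH2 → C:2 H:4 O:1 N:1
  CH(NO2) → C:1 H:1 N:1 O:2
  CH(Br) → C:1 H:1 Br:1
  CH3 → C:1 H:3
Element totals:
  C: 5
  H: 9
  Br: 1
  N: 2
  O: 3
Molecular formula: C5H9BrN2O3.
gcd of subscripts (1, 5, 9, 2, 3) = 1, so the empirical formula equals the molecular formula.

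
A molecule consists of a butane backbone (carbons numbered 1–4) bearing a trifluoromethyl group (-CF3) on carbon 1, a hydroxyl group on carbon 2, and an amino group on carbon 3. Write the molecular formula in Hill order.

C5H10F3NO

Atom tally by fragment:
  F3CCH2 → C:2 H:2 F:3
  CH(OH) → C:1 H:2 O:1
  CH(NH2) → C:1 H:3 N:1
  CH3 → C:1 H:3
Element totals:
  C: 5
  H: 10
  F: 3
  N: 1
  O: 1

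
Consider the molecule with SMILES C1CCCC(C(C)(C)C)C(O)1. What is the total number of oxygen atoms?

Atom tally by fragment:
  cyclohexane ring core → C:6 H:12
  (− 2 ring H displaced by substituents)
  + C(CH3)3 → C:4 H:9
  + OH → O:1 H:1
Element totals:
  C: 10
  H: 20
  O: 1

1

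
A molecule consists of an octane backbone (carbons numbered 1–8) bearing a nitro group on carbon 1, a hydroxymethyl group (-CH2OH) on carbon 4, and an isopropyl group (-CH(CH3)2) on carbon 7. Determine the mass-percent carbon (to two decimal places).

Atom tally by fragment:
  O2NCH2 → C:1 H:2 N:1 O:2
  CH2 → C:1 H:2
  CH2 → C:1 H:2
  CH(CH2OH) → C:2 H:4 O:1
  CH2 → C:1 H:2
  CH2 → C:1 H:2
  CH(CH(CH3)2) → C:4 H:8
  CH3 → C:1 H:3
Element totals:
  C: 12
  H: 25
  N: 1
  O: 3
Molecular formula: C12H25NO3.
Molar mass = 231.336 g/mol.
Mass from C: 12 × 12.011 = 144.132 g/mol.
%C = 144.132 / 231.336 × 100 = 62.30%.

62.30%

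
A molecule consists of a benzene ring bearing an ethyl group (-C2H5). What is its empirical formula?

C4H5

Atom tally by fragment:
  benzene ring core → C:6 H:6
  (− 1 ring H displaced by substituents)
  + C2H5 → C:2 H:5
Element totals:
  C: 8
  H: 10
Molecular formula: C8H10.
gcd of subscripts = 2; dividing each by 2:
  C: 8/2 = 4
  H: 10/2 = 5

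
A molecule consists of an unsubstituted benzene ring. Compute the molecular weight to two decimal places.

Atom tally by fragment:
  benzene ring core → C:6 H:6
Element totals:
  C: 6
  H: 6
Molecular formula: C6H6.
  M = 6(12.011) + 6(1.008)
    = 72.066 + 6.048 = 78.114

78.11 g/mol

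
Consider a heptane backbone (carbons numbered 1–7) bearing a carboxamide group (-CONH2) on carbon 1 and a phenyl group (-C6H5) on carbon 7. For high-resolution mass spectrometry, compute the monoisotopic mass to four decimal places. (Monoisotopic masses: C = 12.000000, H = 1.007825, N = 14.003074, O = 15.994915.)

219.1623

Atom tally by fragment:
  H2NOCCH2 → C:2 H:4 O:1 N:1
  CH2 → C:1 H:2
  CH2 → C:1 H:2
  CH2 → C:1 H:2
  CH2 → C:1 H:2
  CH2 → C:1 H:2
  CH2C6H5 → C:7 H:7
Element totals:
  C: 14
  H: 21
  N: 1
  O: 1
Molecular formula: C14H21NO.
  M = 14(12.0) + 21(1.007825) + 14.003074 + 15.994915
    = 168.000000 + 21.164325 + 14.003074 + 15.994915 = 219.162314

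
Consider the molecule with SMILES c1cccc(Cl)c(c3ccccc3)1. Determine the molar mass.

188.65 g/mol

Atom tally by fragment:
  benzene ring core → C:6 H:6
  (− 2 ring H displaced by substituents)
  + Cl → Cl:1
  + C6H5 → C:6 H:5
Element totals:
  C: 12
  H: 9
  Cl: 1
Molecular formula: C12H9Cl.
  M = 12(12.011) + 9(1.008) + 35.45
    = 144.132 + 9.072 + 35.450 = 188.654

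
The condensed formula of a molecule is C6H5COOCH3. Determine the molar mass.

136.15 g/mol

Atom tally by fragment:
  benzene ring core → C:6 H:6
  (− 1 ring H displaced by substituents)
  + COOCH3 → C:2 H:3 O:2
Element totals:
  C: 8
  H: 8
  O: 2
Molecular formula: C8H8O2.
  M = 8(12.011) + 8(1.008) + 2(15.999)
    = 96.088 + 8.064 + 31.998 = 136.150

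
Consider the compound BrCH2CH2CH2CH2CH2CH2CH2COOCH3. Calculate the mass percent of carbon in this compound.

45.59%

Atom tally by fragment:
  BrCH2 → C:1 H:2 Br:1
  CH2 → C:1 H:2
  CH2 → C:1 H:2
  CH2 → C:1 H:2
  CH2 → C:1 H:2
  CH2 → C:1 H:2
  CH2COOCH3 → C:3 H:5 O:2
Element totals:
  C: 9
  H: 17
  Br: 1
  O: 2
Molecular formula: C9H17BrO2.
Molar mass = 237.137 g/mol.
Mass from C: 9 × 12.011 = 108.099 g/mol.
%C = 108.099 / 237.137 × 100 = 45.59%.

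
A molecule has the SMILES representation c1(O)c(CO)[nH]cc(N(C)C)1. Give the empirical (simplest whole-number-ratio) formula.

Atom tally by fragment:
  pyrrole ring core → C:4 H:5 N:1
  (− 3 ring H displaced by substituents)
  + OH → O:1 H:1
  + CH2OH → C:1 H:3 O:1
  + N(CH3)2 → N:1 C:2 H:6
Element totals:
  C: 7
  H: 12
  N: 2
  O: 2
Molecular formula: C7H12N2O2.
gcd of subscripts (7, 12, 2, 2) = 1, so the empirical formula equals the molecular formula.

C7H12N2O2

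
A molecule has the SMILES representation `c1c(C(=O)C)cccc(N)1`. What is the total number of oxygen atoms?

1

Atom tally by fragment:
  benzene ring core → C:6 H:6
  (− 2 ring H displaced by substituents)
  + COCH3 → C:2 H:3 O:1
  + NH2 → N:1 H:2
Element totals:
  C: 8
  H: 9
  N: 1
  O: 1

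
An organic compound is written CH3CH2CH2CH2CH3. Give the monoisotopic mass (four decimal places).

Element totals:
  C: 5
  H: 12
Molecular formula: C5H12.
  M = 5(12.0) + 12(1.007825)
    = 60.000000 + 12.093900 = 72.093900

72.0939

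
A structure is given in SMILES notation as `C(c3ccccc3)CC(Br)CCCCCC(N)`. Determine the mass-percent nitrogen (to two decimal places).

Atom tally by fragment:
  C6H5CH2 → C:7 H:7
  CH2 → C:1 H:2
  CH(Br) → C:1 H:1 Br:1
  CH2 → C:1 H:2
  CH2 → C:1 H:2
  CH2 → C:1 H:2
  CH2 → C:1 H:2
  CH2 → C:1 H:2
  CH2NH2 → C:1 H:4 N:1
Element totals:
  C: 15
  H: 24
  Br: 1
  N: 1
Molecular formula: C15H24BrN.
Molar mass = 298.268 g/mol.
Mass from N: 1 × 14.007 = 14.007 g/mol.
%N = 14.007 / 298.268 × 100 = 4.70%.

4.70%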